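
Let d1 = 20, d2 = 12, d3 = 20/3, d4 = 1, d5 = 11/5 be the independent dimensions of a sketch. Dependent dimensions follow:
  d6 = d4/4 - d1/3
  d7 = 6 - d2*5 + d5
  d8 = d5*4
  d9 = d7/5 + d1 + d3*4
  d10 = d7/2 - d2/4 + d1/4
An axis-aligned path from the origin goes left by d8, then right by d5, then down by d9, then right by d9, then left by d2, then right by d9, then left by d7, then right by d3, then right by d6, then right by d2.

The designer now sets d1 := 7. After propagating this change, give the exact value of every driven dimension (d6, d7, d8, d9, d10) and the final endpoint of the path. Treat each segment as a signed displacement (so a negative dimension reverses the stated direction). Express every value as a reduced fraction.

Apply edit: d1 := 7
  d6 = d4/4 - d1/3 = -25/12
  d7 = 6 - d2*5 + d5 = -259/5
  d8 = d5*4 = 44/5
  d9 = d7/5 + d1 + d3*4 = 1748/75
  d10 = d7/2 - d2/4 + d1/4 = -543/20
Walk from origin (0, 0):
  seg 1: left by d8 = 44/5 → (-44/5, 0)
  seg 2: right by d5 = 11/5 → (-33/5, 0)
  seg 3: down by d9 = 1748/75 → (-33/5, -1748/75)
  seg 4: right by d9 = 1748/75 → (1253/75, -1748/75)
  seg 5: left by d2 = 12 → (353/75, -1748/75)
  seg 6: right by d9 = 1748/75 → (2101/75, -1748/75)
  seg 7: left by d7 = -259/5 → (5986/75, -1748/75)
  seg 8: right by d3 = 20/3 → (2162/25, -1748/75)
  seg 9: right by d6 = -25/12 → (25319/300, -1748/75)
  seg 10: right by d2 = 12 → (28919/300, -1748/75)

d6 = -25/12
d7 = -259/5
d8 = 44/5
d9 = 1748/75
d10 = -543/20
endpoint = (28919/300, -1748/75)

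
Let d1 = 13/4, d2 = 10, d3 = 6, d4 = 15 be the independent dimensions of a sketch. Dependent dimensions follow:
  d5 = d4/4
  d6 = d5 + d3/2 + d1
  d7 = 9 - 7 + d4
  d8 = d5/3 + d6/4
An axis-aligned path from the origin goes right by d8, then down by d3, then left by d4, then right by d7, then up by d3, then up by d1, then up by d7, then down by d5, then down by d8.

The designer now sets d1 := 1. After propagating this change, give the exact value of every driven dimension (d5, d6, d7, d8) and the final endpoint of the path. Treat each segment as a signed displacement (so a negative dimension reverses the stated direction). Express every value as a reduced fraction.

Apply edit: d1 := 1
  d5 = d4/4 = 15/4
  d6 = d5 + d3/2 + d1 = 31/4
  d7 = 9 - 7 + d4 = 17
  d8 = d5/3 + d6/4 = 51/16
Walk from origin (0, 0):
  seg 1: right by d8 = 51/16 → (51/16, 0)
  seg 2: down by d3 = 6 → (51/16, -6)
  seg 3: left by d4 = 15 → (-189/16, -6)
  seg 4: right by d7 = 17 → (83/16, -6)
  seg 5: up by d3 = 6 → (83/16, 0)
  seg 6: up by d1 = 1 → (83/16, 1)
  seg 7: up by d7 = 17 → (83/16, 18)
  seg 8: down by d5 = 15/4 → (83/16, 57/4)
  seg 9: down by d8 = 51/16 → (83/16, 177/16)

d5 = 15/4
d6 = 31/4
d7 = 17
d8 = 51/16
endpoint = (83/16, 177/16)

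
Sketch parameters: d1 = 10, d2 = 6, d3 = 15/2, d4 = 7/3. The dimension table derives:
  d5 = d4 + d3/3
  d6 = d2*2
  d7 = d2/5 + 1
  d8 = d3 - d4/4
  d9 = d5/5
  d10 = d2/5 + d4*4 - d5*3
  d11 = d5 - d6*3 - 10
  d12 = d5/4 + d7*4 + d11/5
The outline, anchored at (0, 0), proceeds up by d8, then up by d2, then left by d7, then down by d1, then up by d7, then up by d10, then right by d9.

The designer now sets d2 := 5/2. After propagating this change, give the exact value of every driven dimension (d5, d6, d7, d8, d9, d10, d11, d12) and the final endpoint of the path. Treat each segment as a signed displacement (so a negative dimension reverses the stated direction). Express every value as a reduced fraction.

Apply edit: d2 := 5/2
  d5 = d4 + d3/3 = 29/6
  d6 = d2*2 = 5
  d7 = d2/5 + 1 = 3/2
  d8 = d3 - d4/4 = 83/12
  d9 = d5/5 = 29/30
  d10 = d2/5 + d4*4 - d5*3 = -14/3
  d11 = d5 - d6*3 - 10 = -121/6
  d12 = d5/4 + d7*4 + d11/5 = 127/40
Walk from origin (0, 0):
  seg 1: up by d8 = 83/12 → (0, 83/12)
  seg 2: up by d2 = 5/2 → (0, 113/12)
  seg 3: left by d7 = 3/2 → (-3/2, 113/12)
  seg 4: down by d1 = 10 → (-3/2, -7/12)
  seg 5: up by d7 = 3/2 → (-3/2, 11/12)
  seg 6: up by d10 = -14/3 → (-3/2, -15/4)
  seg 7: right by d9 = 29/30 → (-8/15, -15/4)

d5 = 29/6
d6 = 5
d7 = 3/2
d8 = 83/12
d9 = 29/30
d10 = -14/3
d11 = -121/6
d12 = 127/40
endpoint = (-8/15, -15/4)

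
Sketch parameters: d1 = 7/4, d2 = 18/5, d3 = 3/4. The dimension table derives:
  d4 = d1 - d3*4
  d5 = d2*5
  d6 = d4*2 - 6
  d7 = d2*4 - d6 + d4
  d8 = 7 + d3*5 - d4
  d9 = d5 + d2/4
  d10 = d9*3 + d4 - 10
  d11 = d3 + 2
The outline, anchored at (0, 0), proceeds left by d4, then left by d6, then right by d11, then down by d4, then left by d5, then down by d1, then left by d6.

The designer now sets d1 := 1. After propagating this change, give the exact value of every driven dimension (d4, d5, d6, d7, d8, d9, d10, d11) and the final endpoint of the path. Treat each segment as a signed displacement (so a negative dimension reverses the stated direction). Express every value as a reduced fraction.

d4 = -2
d5 = 18
d6 = -10
d7 = 112/5
d8 = 51/4
d9 = 189/10
d10 = 447/10
d11 = 11/4
endpoint = (27/4, 1)

Apply edit: d1 := 1
  d4 = d1 - d3*4 = -2
  d5 = d2*5 = 18
  d6 = d4*2 - 6 = -10
  d7 = d2*4 - d6 + d4 = 112/5
  d8 = 7 + d3*5 - d4 = 51/4
  d9 = d5 + d2/4 = 189/10
  d10 = d9*3 + d4 - 10 = 447/10
  d11 = d3 + 2 = 11/4
Walk from origin (0, 0):
  seg 1: left by d4 = -2 → (2, 0)
  seg 2: left by d6 = -10 → (12, 0)
  seg 3: right by d11 = 11/4 → (59/4, 0)
  seg 4: down by d4 = -2 → (59/4, 2)
  seg 5: left by d5 = 18 → (-13/4, 2)
  seg 6: down by d1 = 1 → (-13/4, 1)
  seg 7: left by d6 = -10 → (27/4, 1)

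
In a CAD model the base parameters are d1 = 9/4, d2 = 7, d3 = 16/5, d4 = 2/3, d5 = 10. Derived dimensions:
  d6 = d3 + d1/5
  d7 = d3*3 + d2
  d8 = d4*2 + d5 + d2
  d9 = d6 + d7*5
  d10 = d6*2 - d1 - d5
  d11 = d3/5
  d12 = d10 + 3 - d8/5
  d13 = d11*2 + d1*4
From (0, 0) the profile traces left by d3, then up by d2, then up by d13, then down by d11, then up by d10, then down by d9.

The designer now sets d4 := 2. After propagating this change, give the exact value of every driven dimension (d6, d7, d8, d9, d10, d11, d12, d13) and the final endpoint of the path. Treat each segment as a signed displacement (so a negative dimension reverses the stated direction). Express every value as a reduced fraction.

Apply edit: d4 := 2
  d6 = d3 + d1/5 = 73/20
  d7 = d3*3 + d2 = 83/5
  d8 = d4*2 + d5 + d2 = 21
  d9 = d6 + d7*5 = 1733/20
  d10 = d6*2 - d1 - d5 = -99/20
  d11 = d3/5 = 16/25
  d12 = d10 + 3 - d8/5 = -123/20
  d13 = d11*2 + d1*4 = 257/25
Walk from origin (0, 0):
  seg 1: left by d3 = 16/5 → (-16/5, 0)
  seg 2: up by d2 = 7 → (-16/5, 7)
  seg 3: up by d13 = 257/25 → (-16/5, 432/25)
  seg 4: down by d11 = 16/25 → (-16/5, 416/25)
  seg 5: up by d10 = -99/20 → (-16/5, 1169/100)
  seg 6: down by d9 = 1733/20 → (-16/5, -1874/25)

d6 = 73/20
d7 = 83/5
d8 = 21
d9 = 1733/20
d10 = -99/20
d11 = 16/25
d12 = -123/20
d13 = 257/25
endpoint = (-16/5, -1874/25)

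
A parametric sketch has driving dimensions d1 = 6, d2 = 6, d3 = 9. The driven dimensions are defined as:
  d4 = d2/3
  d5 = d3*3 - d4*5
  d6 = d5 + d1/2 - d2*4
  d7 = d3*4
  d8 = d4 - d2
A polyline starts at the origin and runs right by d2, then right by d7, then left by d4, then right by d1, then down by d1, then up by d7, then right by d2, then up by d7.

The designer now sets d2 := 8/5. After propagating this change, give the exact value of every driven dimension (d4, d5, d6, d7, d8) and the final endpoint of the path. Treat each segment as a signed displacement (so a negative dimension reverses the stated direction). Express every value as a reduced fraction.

d4 = 8/15
d5 = 73/3
d6 = 314/15
d7 = 36
d8 = -16/15
endpoint = (134/3, 66)

Apply edit: d2 := 8/5
  d4 = d2/3 = 8/15
  d5 = d3*3 - d4*5 = 73/3
  d6 = d5 + d1/2 - d2*4 = 314/15
  d7 = d3*4 = 36
  d8 = d4 - d2 = -16/15
Walk from origin (0, 0):
  seg 1: right by d2 = 8/5 → (8/5, 0)
  seg 2: right by d7 = 36 → (188/5, 0)
  seg 3: left by d4 = 8/15 → (556/15, 0)
  seg 4: right by d1 = 6 → (646/15, 0)
  seg 5: down by d1 = 6 → (646/15, -6)
  seg 6: up by d7 = 36 → (646/15, 30)
  seg 7: right by d2 = 8/5 → (134/3, 30)
  seg 8: up by d7 = 36 → (134/3, 66)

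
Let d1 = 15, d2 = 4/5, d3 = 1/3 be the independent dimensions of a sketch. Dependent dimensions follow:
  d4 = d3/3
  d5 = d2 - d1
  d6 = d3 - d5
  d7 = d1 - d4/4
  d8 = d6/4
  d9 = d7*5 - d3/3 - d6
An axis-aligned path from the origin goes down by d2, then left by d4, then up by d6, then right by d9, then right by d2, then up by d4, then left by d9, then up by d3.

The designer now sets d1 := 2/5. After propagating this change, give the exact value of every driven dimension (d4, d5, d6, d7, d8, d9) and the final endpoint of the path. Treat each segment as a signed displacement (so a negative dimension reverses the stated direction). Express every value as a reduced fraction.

Apply edit: d1 := 2/5
  d4 = d3/3 = 1/9
  d5 = d2 - d1 = 2/5
  d6 = d3 - d5 = -1/15
  d7 = d1 - d4/4 = 67/180
  d8 = d6/4 = -1/60
  d9 = d7*5 - d3/3 - d6 = 109/60
Walk from origin (0, 0):
  seg 1: down by d2 = 4/5 → (0, -4/5)
  seg 2: left by d4 = 1/9 → (-1/9, -4/5)
  seg 3: up by d6 = -1/15 → (-1/9, -13/15)
  seg 4: right by d9 = 109/60 → (307/180, -13/15)
  seg 5: right by d2 = 4/5 → (451/180, -13/15)
  seg 6: up by d4 = 1/9 → (451/180, -34/45)
  seg 7: left by d9 = 109/60 → (31/45, -34/45)
  seg 8: up by d3 = 1/3 → (31/45, -19/45)

d4 = 1/9
d5 = 2/5
d6 = -1/15
d7 = 67/180
d8 = -1/60
d9 = 109/60
endpoint = (31/45, -19/45)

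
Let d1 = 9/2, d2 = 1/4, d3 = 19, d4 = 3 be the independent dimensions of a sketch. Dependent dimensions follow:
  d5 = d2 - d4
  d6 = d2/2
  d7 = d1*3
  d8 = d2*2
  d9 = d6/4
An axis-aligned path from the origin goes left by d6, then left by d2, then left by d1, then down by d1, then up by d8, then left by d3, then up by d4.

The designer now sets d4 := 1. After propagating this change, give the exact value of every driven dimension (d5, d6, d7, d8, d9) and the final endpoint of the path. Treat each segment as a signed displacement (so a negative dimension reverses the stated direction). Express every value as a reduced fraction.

Apply edit: d4 := 1
  d5 = d2 - d4 = -3/4
  d6 = d2/2 = 1/8
  d7 = d1*3 = 27/2
  d8 = d2*2 = 1/2
  d9 = d6/4 = 1/32
Walk from origin (0, 0):
  seg 1: left by d6 = 1/8 → (-1/8, 0)
  seg 2: left by d2 = 1/4 → (-3/8, 0)
  seg 3: left by d1 = 9/2 → (-39/8, 0)
  seg 4: down by d1 = 9/2 → (-39/8, -9/2)
  seg 5: up by d8 = 1/2 → (-39/8, -4)
  seg 6: left by d3 = 19 → (-191/8, -4)
  seg 7: up by d4 = 1 → (-191/8, -3)

d5 = -3/4
d6 = 1/8
d7 = 27/2
d8 = 1/2
d9 = 1/32
endpoint = (-191/8, -3)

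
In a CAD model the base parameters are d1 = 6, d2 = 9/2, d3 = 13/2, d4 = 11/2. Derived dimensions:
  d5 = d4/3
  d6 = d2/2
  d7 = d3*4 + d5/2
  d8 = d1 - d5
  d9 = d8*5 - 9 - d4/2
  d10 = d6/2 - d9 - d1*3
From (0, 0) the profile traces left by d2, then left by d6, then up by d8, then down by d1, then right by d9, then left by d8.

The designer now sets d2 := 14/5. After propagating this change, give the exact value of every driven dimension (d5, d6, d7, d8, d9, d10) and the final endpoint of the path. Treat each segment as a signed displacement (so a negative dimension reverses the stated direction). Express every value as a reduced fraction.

Apply edit: d2 := 14/5
  d5 = d4/3 = 11/6
  d6 = d2/2 = 7/5
  d7 = d3*4 + d5/2 = 323/12
  d8 = d1 - d5 = 25/6
  d9 = d8*5 - 9 - d4/2 = 109/12
  d10 = d6/2 - d9 - d1*3 = -1583/60
Walk from origin (0, 0):
  seg 1: left by d2 = 14/5 → (-14/5, 0)
  seg 2: left by d6 = 7/5 → (-21/5, 0)
  seg 3: up by d8 = 25/6 → (-21/5, 25/6)
  seg 4: down by d1 = 6 → (-21/5, -11/6)
  seg 5: right by d9 = 109/12 → (293/60, -11/6)
  seg 6: left by d8 = 25/6 → (43/60, -11/6)

d5 = 11/6
d6 = 7/5
d7 = 323/12
d8 = 25/6
d9 = 109/12
d10 = -1583/60
endpoint = (43/60, -11/6)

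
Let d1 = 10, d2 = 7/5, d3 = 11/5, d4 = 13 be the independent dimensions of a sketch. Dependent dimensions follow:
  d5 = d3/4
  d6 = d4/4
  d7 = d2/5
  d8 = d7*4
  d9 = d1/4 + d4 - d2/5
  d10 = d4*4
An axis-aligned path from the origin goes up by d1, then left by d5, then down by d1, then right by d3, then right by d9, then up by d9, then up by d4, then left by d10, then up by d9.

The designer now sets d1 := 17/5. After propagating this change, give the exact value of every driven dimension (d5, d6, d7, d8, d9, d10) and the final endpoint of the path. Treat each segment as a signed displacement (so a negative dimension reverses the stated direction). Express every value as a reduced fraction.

Apply edit: d1 := 17/5
  d5 = d3/4 = 11/20
  d6 = d4/4 = 13/4
  d7 = d2/5 = 7/25
  d8 = d7*4 = 28/25
  d9 = d1/4 + d4 - d2/5 = 1357/100
  d10 = d4*4 = 52
Walk from origin (0, 0):
  seg 1: up by d1 = 17/5 → (0, 17/5)
  seg 2: left by d5 = 11/20 → (-11/20, 17/5)
  seg 3: down by d1 = 17/5 → (-11/20, 0)
  seg 4: right by d3 = 11/5 → (33/20, 0)
  seg 5: right by d9 = 1357/100 → (761/50, 0)
  seg 6: up by d9 = 1357/100 → (761/50, 1357/100)
  seg 7: up by d4 = 13 → (761/50, 2657/100)
  seg 8: left by d10 = 52 → (-1839/50, 2657/100)
  seg 9: up by d9 = 1357/100 → (-1839/50, 2007/50)

d5 = 11/20
d6 = 13/4
d7 = 7/25
d8 = 28/25
d9 = 1357/100
d10 = 52
endpoint = (-1839/50, 2007/50)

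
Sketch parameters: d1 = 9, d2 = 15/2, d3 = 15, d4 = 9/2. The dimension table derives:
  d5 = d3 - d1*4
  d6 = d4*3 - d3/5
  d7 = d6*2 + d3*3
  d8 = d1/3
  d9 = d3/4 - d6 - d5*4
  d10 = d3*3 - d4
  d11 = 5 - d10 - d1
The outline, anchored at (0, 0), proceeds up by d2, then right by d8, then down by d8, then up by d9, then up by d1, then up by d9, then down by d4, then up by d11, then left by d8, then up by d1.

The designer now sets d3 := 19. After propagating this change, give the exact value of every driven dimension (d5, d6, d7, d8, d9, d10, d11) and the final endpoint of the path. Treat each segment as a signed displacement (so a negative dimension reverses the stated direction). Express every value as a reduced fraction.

d5 = -17
d6 = 97/10
d7 = 382/5
d8 = 3
d9 = 1261/20
d10 = 105/2
d11 = -113/2
endpoint = (0, 438/5)

Apply edit: d3 := 19
  d5 = d3 - d1*4 = -17
  d6 = d4*3 - d3/5 = 97/10
  d7 = d6*2 + d3*3 = 382/5
  d8 = d1/3 = 3
  d9 = d3/4 - d6 - d5*4 = 1261/20
  d10 = d3*3 - d4 = 105/2
  d11 = 5 - d10 - d1 = -113/2
Walk from origin (0, 0):
  seg 1: up by d2 = 15/2 → (0, 15/2)
  seg 2: right by d8 = 3 → (3, 15/2)
  seg 3: down by d8 = 3 → (3, 9/2)
  seg 4: up by d9 = 1261/20 → (3, 1351/20)
  seg 5: up by d1 = 9 → (3, 1531/20)
  seg 6: up by d9 = 1261/20 → (3, 698/5)
  seg 7: down by d4 = 9/2 → (3, 1351/10)
  seg 8: up by d11 = -113/2 → (3, 393/5)
  seg 9: left by d8 = 3 → (0, 393/5)
  seg 10: up by d1 = 9 → (0, 438/5)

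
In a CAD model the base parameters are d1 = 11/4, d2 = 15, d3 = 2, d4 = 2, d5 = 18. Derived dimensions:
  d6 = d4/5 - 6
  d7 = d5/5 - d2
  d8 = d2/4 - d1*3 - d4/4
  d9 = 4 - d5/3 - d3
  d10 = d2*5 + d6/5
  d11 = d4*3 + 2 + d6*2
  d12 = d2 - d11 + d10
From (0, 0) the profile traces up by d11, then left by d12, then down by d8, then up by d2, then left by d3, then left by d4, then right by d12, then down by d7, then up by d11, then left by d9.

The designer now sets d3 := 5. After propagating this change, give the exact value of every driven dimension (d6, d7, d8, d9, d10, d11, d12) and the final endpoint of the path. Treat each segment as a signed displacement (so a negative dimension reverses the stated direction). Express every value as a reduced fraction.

d6 = -28/5
d7 = -57/5
d8 = -5
d9 = -7
d10 = 1847/25
d11 = -16/5
d12 = 2302/25
endpoint = (0, 25)

Apply edit: d3 := 5
  d6 = d4/5 - 6 = -28/5
  d7 = d5/5 - d2 = -57/5
  d8 = d2/4 - d1*3 - d4/4 = -5
  d9 = 4 - d5/3 - d3 = -7
  d10 = d2*5 + d6/5 = 1847/25
  d11 = d4*3 + 2 + d6*2 = -16/5
  d12 = d2 - d11 + d10 = 2302/25
Walk from origin (0, 0):
  seg 1: up by d11 = -16/5 → (0, -16/5)
  seg 2: left by d12 = 2302/25 → (-2302/25, -16/5)
  seg 3: down by d8 = -5 → (-2302/25, 9/5)
  seg 4: up by d2 = 15 → (-2302/25, 84/5)
  seg 5: left by d3 = 5 → (-2427/25, 84/5)
  seg 6: left by d4 = 2 → (-2477/25, 84/5)
  seg 7: right by d12 = 2302/25 → (-7, 84/5)
  seg 8: down by d7 = -57/5 → (-7, 141/5)
  seg 9: up by d11 = -16/5 → (-7, 25)
  seg 10: left by d9 = -7 → (0, 25)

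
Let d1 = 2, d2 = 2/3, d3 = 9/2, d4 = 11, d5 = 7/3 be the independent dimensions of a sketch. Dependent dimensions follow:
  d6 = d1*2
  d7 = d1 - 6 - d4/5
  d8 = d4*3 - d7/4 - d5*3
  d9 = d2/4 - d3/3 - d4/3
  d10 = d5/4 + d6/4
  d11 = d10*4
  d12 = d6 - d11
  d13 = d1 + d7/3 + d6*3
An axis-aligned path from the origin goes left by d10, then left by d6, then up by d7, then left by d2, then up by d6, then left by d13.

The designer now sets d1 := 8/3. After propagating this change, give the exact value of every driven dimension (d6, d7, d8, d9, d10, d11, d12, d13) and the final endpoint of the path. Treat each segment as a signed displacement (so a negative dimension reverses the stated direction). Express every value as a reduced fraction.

Apply edit: d1 := 8/3
  d6 = d1*2 = 16/3
  d7 = d1 - 6 - d4/5 = -83/15
  d8 = d4*3 - d7/4 - d5*3 = 1643/60
  d9 = d2/4 - d3/3 - d4/3 = -5
  d10 = d5/4 + d6/4 = 23/12
  d11 = d10*4 = 23/3
  d12 = d6 - d11 = -7/3
  d13 = d1 + d7/3 + d6*3 = 757/45
Walk from origin (0, 0):
  seg 1: left by d10 = 23/12 → (-23/12, 0)
  seg 2: left by d6 = 16/3 → (-29/4, 0)
  seg 3: up by d7 = -83/15 → (-29/4, -83/15)
  seg 4: left by d2 = 2/3 → (-95/12, -83/15)
  seg 5: up by d6 = 16/3 → (-95/12, -1/5)
  seg 6: left by d13 = 757/45 → (-4453/180, -1/5)

d6 = 16/3
d7 = -83/15
d8 = 1643/60
d9 = -5
d10 = 23/12
d11 = 23/3
d12 = -7/3
d13 = 757/45
endpoint = (-4453/180, -1/5)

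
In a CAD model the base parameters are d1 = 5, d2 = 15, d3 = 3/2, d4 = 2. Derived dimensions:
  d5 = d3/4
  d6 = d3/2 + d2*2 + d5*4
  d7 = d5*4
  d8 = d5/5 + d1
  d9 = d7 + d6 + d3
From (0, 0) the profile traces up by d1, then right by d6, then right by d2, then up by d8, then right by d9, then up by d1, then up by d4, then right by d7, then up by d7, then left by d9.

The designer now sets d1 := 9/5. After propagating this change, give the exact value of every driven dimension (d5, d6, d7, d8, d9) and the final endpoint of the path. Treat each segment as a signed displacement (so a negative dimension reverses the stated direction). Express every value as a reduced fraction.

d5 = 3/8
d6 = 129/4
d7 = 3/2
d8 = 15/8
d9 = 141/4
endpoint = (195/4, 359/40)

Apply edit: d1 := 9/5
  d5 = d3/4 = 3/8
  d6 = d3/2 + d2*2 + d5*4 = 129/4
  d7 = d5*4 = 3/2
  d8 = d5/5 + d1 = 15/8
  d9 = d7 + d6 + d3 = 141/4
Walk from origin (0, 0):
  seg 1: up by d1 = 9/5 → (0, 9/5)
  seg 2: right by d6 = 129/4 → (129/4, 9/5)
  seg 3: right by d2 = 15 → (189/4, 9/5)
  seg 4: up by d8 = 15/8 → (189/4, 147/40)
  seg 5: right by d9 = 141/4 → (165/2, 147/40)
  seg 6: up by d1 = 9/5 → (165/2, 219/40)
  seg 7: up by d4 = 2 → (165/2, 299/40)
  seg 8: right by d7 = 3/2 → (84, 299/40)
  seg 9: up by d7 = 3/2 → (84, 359/40)
  seg 10: left by d9 = 141/4 → (195/4, 359/40)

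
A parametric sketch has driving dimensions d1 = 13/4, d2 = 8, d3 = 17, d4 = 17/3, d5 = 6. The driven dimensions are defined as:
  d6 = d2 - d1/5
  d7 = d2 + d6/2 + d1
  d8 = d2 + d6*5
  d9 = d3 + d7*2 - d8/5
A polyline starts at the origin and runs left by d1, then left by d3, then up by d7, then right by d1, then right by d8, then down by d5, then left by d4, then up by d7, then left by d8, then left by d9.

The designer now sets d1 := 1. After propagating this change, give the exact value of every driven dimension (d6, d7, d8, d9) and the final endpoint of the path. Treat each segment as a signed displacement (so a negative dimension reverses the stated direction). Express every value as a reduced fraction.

d6 = 39/5
d7 = 129/10
d8 = 47
d9 = 167/5
endpoint = (-841/15, 99/5)

Apply edit: d1 := 1
  d6 = d2 - d1/5 = 39/5
  d7 = d2 + d6/2 + d1 = 129/10
  d8 = d2 + d6*5 = 47
  d9 = d3 + d7*2 - d8/5 = 167/5
Walk from origin (0, 0):
  seg 1: left by d1 = 1 → (-1, 0)
  seg 2: left by d3 = 17 → (-18, 0)
  seg 3: up by d7 = 129/10 → (-18, 129/10)
  seg 4: right by d1 = 1 → (-17, 129/10)
  seg 5: right by d8 = 47 → (30, 129/10)
  seg 6: down by d5 = 6 → (30, 69/10)
  seg 7: left by d4 = 17/3 → (73/3, 69/10)
  seg 8: up by d7 = 129/10 → (73/3, 99/5)
  seg 9: left by d8 = 47 → (-68/3, 99/5)
  seg 10: left by d9 = 167/5 → (-841/15, 99/5)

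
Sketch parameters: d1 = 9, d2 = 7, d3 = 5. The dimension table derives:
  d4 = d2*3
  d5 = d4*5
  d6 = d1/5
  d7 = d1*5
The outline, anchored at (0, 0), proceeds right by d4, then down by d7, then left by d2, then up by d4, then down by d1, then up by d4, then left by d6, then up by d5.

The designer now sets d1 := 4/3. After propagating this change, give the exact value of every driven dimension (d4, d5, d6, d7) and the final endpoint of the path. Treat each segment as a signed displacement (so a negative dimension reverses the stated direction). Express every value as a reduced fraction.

d4 = 21
d5 = 105
d6 = 4/15
d7 = 20/3
endpoint = (206/15, 139)

Apply edit: d1 := 4/3
  d4 = d2*3 = 21
  d5 = d4*5 = 105
  d6 = d1/5 = 4/15
  d7 = d1*5 = 20/3
Walk from origin (0, 0):
  seg 1: right by d4 = 21 → (21, 0)
  seg 2: down by d7 = 20/3 → (21, -20/3)
  seg 3: left by d2 = 7 → (14, -20/3)
  seg 4: up by d4 = 21 → (14, 43/3)
  seg 5: down by d1 = 4/3 → (14, 13)
  seg 6: up by d4 = 21 → (14, 34)
  seg 7: left by d6 = 4/15 → (206/15, 34)
  seg 8: up by d5 = 105 → (206/15, 139)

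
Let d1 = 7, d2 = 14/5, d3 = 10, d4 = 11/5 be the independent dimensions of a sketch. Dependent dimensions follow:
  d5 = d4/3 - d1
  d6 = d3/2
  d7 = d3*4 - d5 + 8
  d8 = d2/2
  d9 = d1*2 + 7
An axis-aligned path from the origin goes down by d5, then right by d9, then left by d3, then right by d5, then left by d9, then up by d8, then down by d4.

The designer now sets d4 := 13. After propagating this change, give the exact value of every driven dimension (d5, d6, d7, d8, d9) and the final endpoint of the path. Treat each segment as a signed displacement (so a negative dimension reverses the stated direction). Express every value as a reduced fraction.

Apply edit: d4 := 13
  d5 = d4/3 - d1 = -8/3
  d6 = d3/2 = 5
  d7 = d3*4 - d5 + 8 = 152/3
  d8 = d2/2 = 7/5
  d9 = d1*2 + 7 = 21
Walk from origin (0, 0):
  seg 1: down by d5 = -8/3 → (0, 8/3)
  seg 2: right by d9 = 21 → (21, 8/3)
  seg 3: left by d3 = 10 → (11, 8/3)
  seg 4: right by d5 = -8/3 → (25/3, 8/3)
  seg 5: left by d9 = 21 → (-38/3, 8/3)
  seg 6: up by d8 = 7/5 → (-38/3, 61/15)
  seg 7: down by d4 = 13 → (-38/3, -134/15)

d5 = -8/3
d6 = 5
d7 = 152/3
d8 = 7/5
d9 = 21
endpoint = (-38/3, -134/15)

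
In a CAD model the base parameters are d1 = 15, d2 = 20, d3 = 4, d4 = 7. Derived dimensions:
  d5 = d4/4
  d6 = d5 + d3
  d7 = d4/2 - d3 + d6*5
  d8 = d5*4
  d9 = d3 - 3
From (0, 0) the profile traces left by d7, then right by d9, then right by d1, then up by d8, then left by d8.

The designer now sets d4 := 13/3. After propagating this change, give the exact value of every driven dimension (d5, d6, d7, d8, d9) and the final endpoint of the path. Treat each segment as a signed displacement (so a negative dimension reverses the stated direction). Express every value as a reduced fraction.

Apply edit: d4 := 13/3
  d5 = d4/4 = 13/12
  d6 = d5 + d3 = 61/12
  d7 = d4/2 - d3 + d6*5 = 283/12
  d8 = d5*4 = 13/3
  d9 = d3 - 3 = 1
Walk from origin (0, 0):
  seg 1: left by d7 = 283/12 → (-283/12, 0)
  seg 2: right by d9 = 1 → (-271/12, 0)
  seg 3: right by d1 = 15 → (-91/12, 0)
  seg 4: up by d8 = 13/3 → (-91/12, 13/3)
  seg 5: left by d8 = 13/3 → (-143/12, 13/3)

d5 = 13/12
d6 = 61/12
d7 = 283/12
d8 = 13/3
d9 = 1
endpoint = (-143/12, 13/3)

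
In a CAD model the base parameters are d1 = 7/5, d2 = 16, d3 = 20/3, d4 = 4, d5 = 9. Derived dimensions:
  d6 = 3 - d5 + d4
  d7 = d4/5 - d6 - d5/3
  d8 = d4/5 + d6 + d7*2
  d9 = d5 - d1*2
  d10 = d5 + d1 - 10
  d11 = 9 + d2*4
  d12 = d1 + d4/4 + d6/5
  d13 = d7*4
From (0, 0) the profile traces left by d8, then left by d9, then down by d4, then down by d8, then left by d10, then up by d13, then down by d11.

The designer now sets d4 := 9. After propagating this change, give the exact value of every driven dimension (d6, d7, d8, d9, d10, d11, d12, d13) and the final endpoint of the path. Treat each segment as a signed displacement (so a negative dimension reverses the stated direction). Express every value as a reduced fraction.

d6 = 3
d7 = -21/5
d8 = -18/5
d9 = 31/5
d10 = 2/5
d11 = 73
d12 = 17/4
d13 = -84/5
endpoint = (-3, -476/5)

Apply edit: d4 := 9
  d6 = 3 - d5 + d4 = 3
  d7 = d4/5 - d6 - d5/3 = -21/5
  d8 = d4/5 + d6 + d7*2 = -18/5
  d9 = d5 - d1*2 = 31/5
  d10 = d5 + d1 - 10 = 2/5
  d11 = 9 + d2*4 = 73
  d12 = d1 + d4/4 + d6/5 = 17/4
  d13 = d7*4 = -84/5
Walk from origin (0, 0):
  seg 1: left by d8 = -18/5 → (18/5, 0)
  seg 2: left by d9 = 31/5 → (-13/5, 0)
  seg 3: down by d4 = 9 → (-13/5, -9)
  seg 4: down by d8 = -18/5 → (-13/5, -27/5)
  seg 5: left by d10 = 2/5 → (-3, -27/5)
  seg 6: up by d13 = -84/5 → (-3, -111/5)
  seg 7: down by d11 = 73 → (-3, -476/5)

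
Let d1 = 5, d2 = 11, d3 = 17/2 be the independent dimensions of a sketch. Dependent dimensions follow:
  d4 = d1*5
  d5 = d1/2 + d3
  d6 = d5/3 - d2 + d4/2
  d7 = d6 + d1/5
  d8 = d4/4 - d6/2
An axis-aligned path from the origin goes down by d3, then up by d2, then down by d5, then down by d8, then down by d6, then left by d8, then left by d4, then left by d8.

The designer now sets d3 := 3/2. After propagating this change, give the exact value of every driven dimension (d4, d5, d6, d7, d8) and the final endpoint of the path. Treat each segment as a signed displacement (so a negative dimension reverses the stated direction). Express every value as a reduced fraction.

d4 = 25
d5 = 4
d6 = 17/6
d7 = 23/6
d8 = 29/6
endpoint = (-104/3, -13/6)

Apply edit: d3 := 3/2
  d4 = d1*5 = 25
  d5 = d1/2 + d3 = 4
  d6 = d5/3 - d2 + d4/2 = 17/6
  d7 = d6 + d1/5 = 23/6
  d8 = d4/4 - d6/2 = 29/6
Walk from origin (0, 0):
  seg 1: down by d3 = 3/2 → (0, -3/2)
  seg 2: up by d2 = 11 → (0, 19/2)
  seg 3: down by d5 = 4 → (0, 11/2)
  seg 4: down by d8 = 29/6 → (0, 2/3)
  seg 5: down by d6 = 17/6 → (0, -13/6)
  seg 6: left by d8 = 29/6 → (-29/6, -13/6)
  seg 7: left by d4 = 25 → (-179/6, -13/6)
  seg 8: left by d8 = 29/6 → (-104/3, -13/6)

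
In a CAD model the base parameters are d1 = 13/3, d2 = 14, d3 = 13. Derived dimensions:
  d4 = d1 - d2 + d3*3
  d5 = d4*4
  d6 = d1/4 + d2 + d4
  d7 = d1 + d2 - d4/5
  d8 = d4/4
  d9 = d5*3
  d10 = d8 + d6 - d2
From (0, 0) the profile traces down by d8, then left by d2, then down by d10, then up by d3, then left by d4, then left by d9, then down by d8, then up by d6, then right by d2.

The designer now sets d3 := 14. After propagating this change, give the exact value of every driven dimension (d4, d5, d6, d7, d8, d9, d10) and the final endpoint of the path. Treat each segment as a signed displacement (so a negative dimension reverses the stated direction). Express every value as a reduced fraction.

d4 = 97/3
d5 = 388/3
d6 = 569/12
d7 = 178/15
d8 = 97/12
d9 = 388
d10 = 83/2
endpoint = (-1261/3, 15/4)

Apply edit: d3 := 14
  d4 = d1 - d2 + d3*3 = 97/3
  d5 = d4*4 = 388/3
  d6 = d1/4 + d2 + d4 = 569/12
  d7 = d1 + d2 - d4/5 = 178/15
  d8 = d4/4 = 97/12
  d9 = d5*3 = 388
  d10 = d8 + d6 - d2 = 83/2
Walk from origin (0, 0):
  seg 1: down by d8 = 97/12 → (0, -97/12)
  seg 2: left by d2 = 14 → (-14, -97/12)
  seg 3: down by d10 = 83/2 → (-14, -595/12)
  seg 4: up by d3 = 14 → (-14, -427/12)
  seg 5: left by d4 = 97/3 → (-139/3, -427/12)
  seg 6: left by d9 = 388 → (-1303/3, -427/12)
  seg 7: down by d8 = 97/12 → (-1303/3, -131/3)
  seg 8: up by d6 = 569/12 → (-1303/3, 15/4)
  seg 9: right by d2 = 14 → (-1261/3, 15/4)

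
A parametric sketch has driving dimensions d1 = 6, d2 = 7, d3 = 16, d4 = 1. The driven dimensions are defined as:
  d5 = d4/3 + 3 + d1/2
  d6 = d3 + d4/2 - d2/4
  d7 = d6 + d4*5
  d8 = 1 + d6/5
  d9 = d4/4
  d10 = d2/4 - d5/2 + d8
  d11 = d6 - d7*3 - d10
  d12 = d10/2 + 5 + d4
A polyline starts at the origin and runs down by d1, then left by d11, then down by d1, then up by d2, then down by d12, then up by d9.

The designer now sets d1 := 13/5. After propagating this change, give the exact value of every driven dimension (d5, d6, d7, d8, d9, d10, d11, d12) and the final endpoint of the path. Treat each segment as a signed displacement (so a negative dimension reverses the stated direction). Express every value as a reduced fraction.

Apply edit: d1 := 13/5
  d5 = d4/3 + 3 + d1/2 = 139/30
  d6 = d3 + d4/2 - d2/4 = 59/4
  d7 = d6 + d4*5 = 79/4
  d8 = 1 + d6/5 = 79/20
  d9 = d4/4 = 1/4
  d10 = d2/4 - d5/2 + d8 = 203/60
  d11 = d6 - d7*3 - d10 = -2873/60
  d12 = d10/2 + 5 + d4 = 923/120
Walk from origin (0, 0):
  seg 1: down by d1 = 13/5 → (0, -13/5)
  seg 2: left by d11 = -2873/60 → (2873/60, -13/5)
  seg 3: down by d1 = 13/5 → (2873/60, -26/5)
  seg 4: up by d2 = 7 → (2873/60, 9/5)
  seg 5: down by d12 = 923/120 → (2873/60, -707/120)
  seg 6: up by d9 = 1/4 → (2873/60, -677/120)

d5 = 139/30
d6 = 59/4
d7 = 79/4
d8 = 79/20
d9 = 1/4
d10 = 203/60
d11 = -2873/60
d12 = 923/120
endpoint = (2873/60, -677/120)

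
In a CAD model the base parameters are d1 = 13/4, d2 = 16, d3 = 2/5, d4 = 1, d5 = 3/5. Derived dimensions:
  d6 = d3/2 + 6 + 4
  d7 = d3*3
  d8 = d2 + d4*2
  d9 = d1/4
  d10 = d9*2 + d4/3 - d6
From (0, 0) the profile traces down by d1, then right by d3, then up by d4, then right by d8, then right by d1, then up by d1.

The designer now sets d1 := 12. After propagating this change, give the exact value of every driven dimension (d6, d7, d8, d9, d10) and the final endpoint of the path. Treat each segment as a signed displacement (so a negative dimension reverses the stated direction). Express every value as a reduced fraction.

d6 = 51/5
d7 = 6/5
d8 = 18
d9 = 3
d10 = -58/15
endpoint = (152/5, 1)

Apply edit: d1 := 12
  d6 = d3/2 + 6 + 4 = 51/5
  d7 = d3*3 = 6/5
  d8 = d2 + d4*2 = 18
  d9 = d1/4 = 3
  d10 = d9*2 + d4/3 - d6 = -58/15
Walk from origin (0, 0):
  seg 1: down by d1 = 12 → (0, -12)
  seg 2: right by d3 = 2/5 → (2/5, -12)
  seg 3: up by d4 = 1 → (2/5, -11)
  seg 4: right by d8 = 18 → (92/5, -11)
  seg 5: right by d1 = 12 → (152/5, -11)
  seg 6: up by d1 = 12 → (152/5, 1)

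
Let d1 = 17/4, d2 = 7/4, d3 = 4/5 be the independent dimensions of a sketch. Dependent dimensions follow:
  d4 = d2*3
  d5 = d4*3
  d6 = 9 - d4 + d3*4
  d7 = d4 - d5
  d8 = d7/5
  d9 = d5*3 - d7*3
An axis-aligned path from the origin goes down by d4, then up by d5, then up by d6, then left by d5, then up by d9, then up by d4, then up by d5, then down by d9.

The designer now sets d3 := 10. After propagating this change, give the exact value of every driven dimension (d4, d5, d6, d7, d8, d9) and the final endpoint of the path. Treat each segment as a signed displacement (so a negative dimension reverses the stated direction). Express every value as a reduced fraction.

d4 = 21/4
d5 = 63/4
d6 = 175/4
d7 = -21/2
d8 = -21/10
d9 = 315/4
endpoint = (-63/4, 301/4)

Apply edit: d3 := 10
  d4 = d2*3 = 21/4
  d5 = d4*3 = 63/4
  d6 = 9 - d4 + d3*4 = 175/4
  d7 = d4 - d5 = -21/2
  d8 = d7/5 = -21/10
  d9 = d5*3 - d7*3 = 315/4
Walk from origin (0, 0):
  seg 1: down by d4 = 21/4 → (0, -21/4)
  seg 2: up by d5 = 63/4 → (0, 21/2)
  seg 3: up by d6 = 175/4 → (0, 217/4)
  seg 4: left by d5 = 63/4 → (-63/4, 217/4)
  seg 5: up by d9 = 315/4 → (-63/4, 133)
  seg 6: up by d4 = 21/4 → (-63/4, 553/4)
  seg 7: up by d5 = 63/4 → (-63/4, 154)
  seg 8: down by d9 = 315/4 → (-63/4, 301/4)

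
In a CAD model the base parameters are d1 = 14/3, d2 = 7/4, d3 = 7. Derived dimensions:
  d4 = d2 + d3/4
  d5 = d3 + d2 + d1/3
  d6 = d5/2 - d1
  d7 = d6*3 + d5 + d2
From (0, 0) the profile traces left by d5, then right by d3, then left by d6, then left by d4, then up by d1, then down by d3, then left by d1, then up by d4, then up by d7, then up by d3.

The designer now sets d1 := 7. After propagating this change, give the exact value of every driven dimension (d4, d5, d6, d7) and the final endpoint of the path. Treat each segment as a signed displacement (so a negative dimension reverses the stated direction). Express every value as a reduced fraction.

d4 = 7/2
d5 = 133/12
d6 = -35/24
d7 = 203/24
endpoint = (-105/8, 455/24)

Apply edit: d1 := 7
  d4 = d2 + d3/4 = 7/2
  d5 = d3 + d2 + d1/3 = 133/12
  d6 = d5/2 - d1 = -35/24
  d7 = d6*3 + d5 + d2 = 203/24
Walk from origin (0, 0):
  seg 1: left by d5 = 133/12 → (-133/12, 0)
  seg 2: right by d3 = 7 → (-49/12, 0)
  seg 3: left by d6 = -35/24 → (-21/8, 0)
  seg 4: left by d4 = 7/2 → (-49/8, 0)
  seg 5: up by d1 = 7 → (-49/8, 7)
  seg 6: down by d3 = 7 → (-49/8, 0)
  seg 7: left by d1 = 7 → (-105/8, 0)
  seg 8: up by d4 = 7/2 → (-105/8, 7/2)
  seg 9: up by d7 = 203/24 → (-105/8, 287/24)
  seg 10: up by d3 = 7 → (-105/8, 455/24)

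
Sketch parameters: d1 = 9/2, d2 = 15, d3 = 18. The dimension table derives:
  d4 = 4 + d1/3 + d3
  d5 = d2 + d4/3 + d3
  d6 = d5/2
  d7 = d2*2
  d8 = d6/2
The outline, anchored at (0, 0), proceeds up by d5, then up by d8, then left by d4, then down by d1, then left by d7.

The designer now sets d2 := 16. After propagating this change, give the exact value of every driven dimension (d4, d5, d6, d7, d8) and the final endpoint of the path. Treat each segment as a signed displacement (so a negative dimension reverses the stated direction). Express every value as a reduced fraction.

Apply edit: d2 := 16
  d4 = 4 + d1/3 + d3 = 47/2
  d5 = d2 + d4/3 + d3 = 251/6
  d6 = d5/2 = 251/12
  d7 = d2*2 = 32
  d8 = d6/2 = 251/24
Walk from origin (0, 0):
  seg 1: up by d5 = 251/6 → (0, 251/6)
  seg 2: up by d8 = 251/24 → (0, 1255/24)
  seg 3: left by d4 = 47/2 → (-47/2, 1255/24)
  seg 4: down by d1 = 9/2 → (-47/2, 1147/24)
  seg 5: left by d7 = 32 → (-111/2, 1147/24)

d4 = 47/2
d5 = 251/6
d6 = 251/12
d7 = 32
d8 = 251/24
endpoint = (-111/2, 1147/24)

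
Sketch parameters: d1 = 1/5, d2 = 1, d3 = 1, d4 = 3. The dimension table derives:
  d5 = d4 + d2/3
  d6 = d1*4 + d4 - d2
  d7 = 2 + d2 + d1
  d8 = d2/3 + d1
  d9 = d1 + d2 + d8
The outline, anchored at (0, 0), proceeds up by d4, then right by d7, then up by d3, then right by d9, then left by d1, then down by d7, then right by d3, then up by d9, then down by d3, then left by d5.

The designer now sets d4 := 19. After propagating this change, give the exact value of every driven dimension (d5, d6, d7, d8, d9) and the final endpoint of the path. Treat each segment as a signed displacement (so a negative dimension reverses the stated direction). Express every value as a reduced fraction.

d5 = 58/3
d6 = 94/5
d7 = 16/5
d8 = 8/15
d9 = 26/15
endpoint = (-68/5, 263/15)

Apply edit: d4 := 19
  d5 = d4 + d2/3 = 58/3
  d6 = d1*4 + d4 - d2 = 94/5
  d7 = 2 + d2 + d1 = 16/5
  d8 = d2/3 + d1 = 8/15
  d9 = d1 + d2 + d8 = 26/15
Walk from origin (0, 0):
  seg 1: up by d4 = 19 → (0, 19)
  seg 2: right by d7 = 16/5 → (16/5, 19)
  seg 3: up by d3 = 1 → (16/5, 20)
  seg 4: right by d9 = 26/15 → (74/15, 20)
  seg 5: left by d1 = 1/5 → (71/15, 20)
  seg 6: down by d7 = 16/5 → (71/15, 84/5)
  seg 7: right by d3 = 1 → (86/15, 84/5)
  seg 8: up by d9 = 26/15 → (86/15, 278/15)
  seg 9: down by d3 = 1 → (86/15, 263/15)
  seg 10: left by d5 = 58/3 → (-68/5, 263/15)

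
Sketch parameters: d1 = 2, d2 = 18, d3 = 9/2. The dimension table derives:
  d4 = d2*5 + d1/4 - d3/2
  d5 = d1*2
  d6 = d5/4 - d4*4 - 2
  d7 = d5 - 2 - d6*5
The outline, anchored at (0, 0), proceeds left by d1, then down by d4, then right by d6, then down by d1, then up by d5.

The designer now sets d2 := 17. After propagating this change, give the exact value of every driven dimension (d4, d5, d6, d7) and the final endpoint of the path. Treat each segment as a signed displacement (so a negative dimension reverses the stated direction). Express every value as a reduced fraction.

Apply edit: d2 := 17
  d4 = d2*5 + d1/4 - d3/2 = 333/4
  d5 = d1*2 = 4
  d6 = d5/4 - d4*4 - 2 = -334
  d7 = d5 - 2 - d6*5 = 1672
Walk from origin (0, 0):
  seg 1: left by d1 = 2 → (-2, 0)
  seg 2: down by d4 = 333/4 → (-2, -333/4)
  seg 3: right by d6 = -334 → (-336, -333/4)
  seg 4: down by d1 = 2 → (-336, -341/4)
  seg 5: up by d5 = 4 → (-336, -325/4)

d4 = 333/4
d5 = 4
d6 = -334
d7 = 1672
endpoint = (-336, -325/4)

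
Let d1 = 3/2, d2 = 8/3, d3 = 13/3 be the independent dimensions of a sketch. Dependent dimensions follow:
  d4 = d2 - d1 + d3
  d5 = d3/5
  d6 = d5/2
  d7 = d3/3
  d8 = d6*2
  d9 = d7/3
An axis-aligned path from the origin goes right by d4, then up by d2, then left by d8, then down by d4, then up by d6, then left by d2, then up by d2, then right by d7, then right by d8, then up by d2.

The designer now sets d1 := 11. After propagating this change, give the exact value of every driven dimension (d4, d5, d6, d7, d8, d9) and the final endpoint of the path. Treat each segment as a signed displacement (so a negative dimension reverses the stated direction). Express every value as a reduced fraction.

d4 = -4
d5 = 13/15
d6 = 13/30
d7 = 13/9
d8 = 13/15
d9 = 13/27
endpoint = (-47/9, 373/30)

Apply edit: d1 := 11
  d4 = d2 - d1 + d3 = -4
  d5 = d3/5 = 13/15
  d6 = d5/2 = 13/30
  d7 = d3/3 = 13/9
  d8 = d6*2 = 13/15
  d9 = d7/3 = 13/27
Walk from origin (0, 0):
  seg 1: right by d4 = -4 → (-4, 0)
  seg 2: up by d2 = 8/3 → (-4, 8/3)
  seg 3: left by d8 = 13/15 → (-73/15, 8/3)
  seg 4: down by d4 = -4 → (-73/15, 20/3)
  seg 5: up by d6 = 13/30 → (-73/15, 71/10)
  seg 6: left by d2 = 8/3 → (-113/15, 71/10)
  seg 7: up by d2 = 8/3 → (-113/15, 293/30)
  seg 8: right by d7 = 13/9 → (-274/45, 293/30)
  seg 9: right by d8 = 13/15 → (-47/9, 293/30)
  seg 10: up by d2 = 8/3 → (-47/9, 373/30)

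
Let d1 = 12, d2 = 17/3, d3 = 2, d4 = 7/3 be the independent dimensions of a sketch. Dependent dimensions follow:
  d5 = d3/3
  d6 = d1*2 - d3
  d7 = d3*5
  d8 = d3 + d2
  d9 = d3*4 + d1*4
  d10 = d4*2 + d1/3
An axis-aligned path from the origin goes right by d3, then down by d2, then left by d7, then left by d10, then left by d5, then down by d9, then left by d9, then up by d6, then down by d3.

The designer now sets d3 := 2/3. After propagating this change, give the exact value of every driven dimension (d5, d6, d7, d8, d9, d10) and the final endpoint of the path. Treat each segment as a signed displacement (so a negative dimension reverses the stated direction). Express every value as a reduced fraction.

Apply edit: d3 := 2/3
  d5 = d3/3 = 2/9
  d6 = d1*2 - d3 = 70/3
  d7 = d3*5 = 10/3
  d8 = d3 + d2 = 19/3
  d9 = d3*4 + d1*4 = 152/3
  d10 = d4*2 + d1/3 = 26/3
Walk from origin (0, 0):
  seg 1: right by d3 = 2/3 → (2/3, 0)
  seg 2: down by d2 = 17/3 → (2/3, -17/3)
  seg 3: left by d7 = 10/3 → (-8/3, -17/3)
  seg 4: left by d10 = 26/3 → (-34/3, -17/3)
  seg 5: left by d5 = 2/9 → (-104/9, -17/3)
  seg 6: down by d9 = 152/3 → (-104/9, -169/3)
  seg 7: left by d9 = 152/3 → (-560/9, -169/3)
  seg 8: up by d6 = 70/3 → (-560/9, -33)
  seg 9: down by d3 = 2/3 → (-560/9, -101/3)

d5 = 2/9
d6 = 70/3
d7 = 10/3
d8 = 19/3
d9 = 152/3
d10 = 26/3
endpoint = (-560/9, -101/3)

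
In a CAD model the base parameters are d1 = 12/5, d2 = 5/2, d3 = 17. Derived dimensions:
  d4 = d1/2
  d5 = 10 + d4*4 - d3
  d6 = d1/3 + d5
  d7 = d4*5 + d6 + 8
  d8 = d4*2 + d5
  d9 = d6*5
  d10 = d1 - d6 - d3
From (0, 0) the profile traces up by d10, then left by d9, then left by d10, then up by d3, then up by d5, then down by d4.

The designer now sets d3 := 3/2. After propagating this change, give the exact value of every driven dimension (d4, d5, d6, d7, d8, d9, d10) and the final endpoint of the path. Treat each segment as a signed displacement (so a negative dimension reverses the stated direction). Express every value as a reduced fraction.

Apply edit: d3 := 3/2
  d4 = d1/2 = 6/5
  d5 = 10 + d4*4 - d3 = 133/10
  d6 = d1/3 + d5 = 141/10
  d7 = d4*5 + d6 + 8 = 281/10
  d8 = d4*2 + d5 = 157/10
  d9 = d6*5 = 141/2
  d10 = d1 - d6 - d3 = -66/5
Walk from origin (0, 0):
  seg 1: up by d10 = -66/5 → (0, -66/5)
  seg 2: left by d9 = 141/2 → (-141/2, -66/5)
  seg 3: left by d10 = -66/5 → (-573/10, -66/5)
  seg 4: up by d3 = 3/2 → (-573/10, -117/10)
  seg 5: up by d5 = 133/10 → (-573/10, 8/5)
  seg 6: down by d4 = 6/5 → (-573/10, 2/5)

d4 = 6/5
d5 = 133/10
d6 = 141/10
d7 = 281/10
d8 = 157/10
d9 = 141/2
d10 = -66/5
endpoint = (-573/10, 2/5)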